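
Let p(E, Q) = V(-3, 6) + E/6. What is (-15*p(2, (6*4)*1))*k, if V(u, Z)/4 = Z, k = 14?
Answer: -5110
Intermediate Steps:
V(u, Z) = 4*Z
p(E, Q) = 24 + E/6 (p(E, Q) = 4*6 + E/6 = 24 + E*(⅙) = 24 + E/6)
(-15*p(2, (6*4)*1))*k = -15*(24 + (⅙)*2)*14 = -15*(24 + ⅓)*14 = -15*73/3*14 = -365*14 = -5110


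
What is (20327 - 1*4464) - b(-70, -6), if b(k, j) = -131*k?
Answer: 6693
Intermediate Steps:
(20327 - 1*4464) - b(-70, -6) = (20327 - 1*4464) - (-131)*(-70) = (20327 - 4464) - 1*9170 = 15863 - 9170 = 6693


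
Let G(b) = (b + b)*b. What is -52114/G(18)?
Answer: -26057/324 ≈ -80.423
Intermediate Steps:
G(b) = 2*b**2 (G(b) = (2*b)*b = 2*b**2)
-52114/G(18) = -52114/(2*18**2) = -52114/(2*324) = -52114/648 = -142*367/648 = -26057/324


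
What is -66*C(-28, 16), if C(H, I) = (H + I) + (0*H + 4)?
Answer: 528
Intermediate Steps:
C(H, I) = 4 + H + I (C(H, I) = (H + I) + (0 + 4) = (H + I) + 4 = 4 + H + I)
-66*C(-28, 16) = -66*(4 - 28 + 16) = -66*(-8) = 528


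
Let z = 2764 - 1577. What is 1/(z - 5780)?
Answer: -1/4593 ≈ -0.00021772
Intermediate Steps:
z = 1187
1/(z - 5780) = 1/(1187 - 5780) = 1/(-4593) = -1/4593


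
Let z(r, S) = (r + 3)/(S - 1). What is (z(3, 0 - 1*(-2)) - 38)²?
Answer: 1024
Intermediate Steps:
z(r, S) = (3 + r)/(-1 + S)
(z(3, 0 - 1*(-2)) - 38)² = ((3 + 3)/(-1 + (0 - 1*(-2))) - 38)² = (6/(-1 + (0 + 2)) - 38)² = (6/(-1 + 2) - 38)² = (6/1 - 38)² = (1*6 - 38)² = (6 - 38)² = (-32)² = 1024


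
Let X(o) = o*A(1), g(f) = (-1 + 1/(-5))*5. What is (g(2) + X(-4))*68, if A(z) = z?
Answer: -680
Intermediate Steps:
g(f) = -6 (g(f) = (-1 - ⅕)*5 = -6/5*5 = -6)
X(o) = o (X(o) = o*1 = o)
(g(2) + X(-4))*68 = (-6 - 4)*68 = -10*68 = -680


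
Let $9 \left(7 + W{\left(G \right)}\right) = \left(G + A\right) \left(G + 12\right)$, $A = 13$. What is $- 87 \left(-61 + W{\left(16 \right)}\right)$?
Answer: $- \frac{5800}{3} \approx -1933.3$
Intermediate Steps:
$W{\left(G \right)} = -7 + \frac{\left(12 + G\right) \left(13 + G\right)}{9}$ ($W{\left(G \right)} = -7 + \frac{\left(G + 13\right) \left(G + 12\right)}{9} = -7 + \frac{\left(13 + G\right) \left(12 + G\right)}{9} = -7 + \frac{\left(12 + G\right) \left(13 + G\right)}{9}$)
$- 87 \left(-61 + W{\left(16 \right)}\right) = - 87 \left(-61 + \left(\frac{31}{3} + \frac{16^{2}}{9} + \frac{25}{9} \cdot 16\right)\right) = - 87 \left(-61 + \left(\frac{31}{3} + \frac{1}{9} \cdot 256 + \frac{400}{9}\right)\right) = - 87 \left(-61 + \left(\frac{31}{3} + \frac{256}{9} + \frac{400}{9}\right)\right) = - 87 \left(-61 + \frac{749}{9}\right) = \left(-87\right) \frac{200}{9} = - \frac{5800}{3}$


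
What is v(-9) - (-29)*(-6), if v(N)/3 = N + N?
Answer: -228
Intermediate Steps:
v(N) = 6*N (v(N) = 3*(N + N) = 3*(2*N) = 6*N)
v(-9) - (-29)*(-6) = 6*(-9) - (-29)*(-6) = -54 - 1*174 = -54 - 174 = -228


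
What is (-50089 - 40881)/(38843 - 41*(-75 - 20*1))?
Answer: -45485/21369 ≈ -2.1286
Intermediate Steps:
(-50089 - 40881)/(38843 - 41*(-75 - 20*1)) = -90970/(38843 - 41*(-75 - 20)) = -90970/(38843 - 41*(-95)) = -90970/(38843 + 3895) = -90970/42738 = -90970*1/42738 = -45485/21369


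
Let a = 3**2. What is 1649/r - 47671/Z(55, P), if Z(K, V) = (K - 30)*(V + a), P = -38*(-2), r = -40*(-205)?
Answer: -15495923/697000 ≈ -22.232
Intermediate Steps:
r = 8200
a = 9
P = 76
Z(K, V) = (-30 + K)*(9 + V) (Z(K, V) = (K - 30)*(V + 9) = (-30 + K)*(9 + V))
1649/r - 47671/Z(55, P) = 1649/8200 - 47671/(-270 - 30*76 + 9*55 + 55*76) = 1649*(1/8200) - 47671/(-270 - 2280 + 495 + 4180) = 1649/8200 - 47671/2125 = -15495923/697000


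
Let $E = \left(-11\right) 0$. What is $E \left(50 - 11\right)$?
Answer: $0$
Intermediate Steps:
$E = 0$
$E \left(50 - 11\right) = 0 \left(50 - 11\right) = 0 \cdot 39 = 0$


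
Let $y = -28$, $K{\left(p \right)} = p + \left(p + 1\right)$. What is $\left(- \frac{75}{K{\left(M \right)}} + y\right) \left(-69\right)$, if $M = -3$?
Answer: $897$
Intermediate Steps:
$K{\left(p \right)} = 1 + 2 p$ ($K{\left(p \right)} = p + \left(1 + p\right) = 1 + 2 p$)
$\left(- \frac{75}{K{\left(M \right)}} + y\right) \left(-69\right) = \left(- \frac{75}{1 + 2 \left(-3\right)} - 28\right) \left(-69\right) = \left(- \frac{75}{1 - 6} - 28\right) \left(-69\right) = \left(- \frac{75}{-5} - 28\right) \left(-69\right) = \left(\left(-75\right) \left(- \frac{1}{5}\right) - 28\right) \left(-69\right) = \left(15 - 28\right) \left(-69\right) = \left(-13\right) \left(-69\right) = 897$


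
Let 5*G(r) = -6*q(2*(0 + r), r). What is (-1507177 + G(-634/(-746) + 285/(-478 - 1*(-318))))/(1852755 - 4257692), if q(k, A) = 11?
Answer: 7535951/12024685 ≈ 0.62671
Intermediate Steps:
G(r) = -66/5 (G(r) = (-6*11)/5 = (⅕)*(-66) = -66/5)
(-1507177 + G(-634/(-746) + 285/(-478 - 1*(-318))))/(1852755 - 4257692) = (-1507177 - 66/5)/(1852755 - 4257692) = -7535951/5/(-2404937) = -7535951/5*(-1/2404937) = 7535951/12024685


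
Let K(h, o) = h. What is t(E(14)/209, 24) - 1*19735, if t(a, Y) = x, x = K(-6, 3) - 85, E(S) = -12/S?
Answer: -19826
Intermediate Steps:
x = -91 (x = -6 - 85 = -91)
t(a, Y) = -91
t(E(14)/209, 24) - 1*19735 = -91 - 1*19735 = -91 - 19735 = -19826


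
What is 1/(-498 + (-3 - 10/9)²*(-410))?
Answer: -81/601628 ≈ -0.00013463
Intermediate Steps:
1/(-498 + (-3 - 10/9)²*(-410)) = 1/(-498 + (-37/9)²*(-410)) = 1/(-498 + (1369/81)*(-410)) = 1/(-498 - 561290/81) = 1/(-601628/81) = -81/601628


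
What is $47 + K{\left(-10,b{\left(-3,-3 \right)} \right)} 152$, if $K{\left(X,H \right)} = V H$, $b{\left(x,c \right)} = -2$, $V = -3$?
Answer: $959$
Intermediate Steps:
$K{\left(X,H \right)} = - 3 H$
$47 + K{\left(-10,b{\left(-3,-3 \right)} \right)} 152 = 47 + \left(-3\right) \left(-2\right) 152 = 47 + 6 \cdot 152 = 47 + 912 = 959$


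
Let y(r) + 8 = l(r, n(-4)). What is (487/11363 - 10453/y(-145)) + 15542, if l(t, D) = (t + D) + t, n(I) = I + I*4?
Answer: 56278923533/3613434 ≈ 15575.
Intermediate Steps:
n(I) = 5*I (n(I) = I + 4*I = 5*I)
l(t, D) = D + 2*t (l(t, D) = (D + t) + t = D + 2*t)
y(r) = -28 + 2*r (y(r) = -8 + (5*(-4) + 2*r) = -8 + (-20 + 2*r) = -28 + 2*r)
(487/11363 - 10453/y(-145)) + 15542 = (487/11363 - 10453/(-28 + 2*(-145))) + 15542 = (487*(1/11363) - 10453/(-28 - 290)) + 15542 = (487/11363 - 10453/(-318)) + 15542 = (487/11363 - 10453*(-1/318)) + 15542 = (487/11363 + 10453/318) + 15542 = 118932305/3613434 + 15542 = 56278923533/3613434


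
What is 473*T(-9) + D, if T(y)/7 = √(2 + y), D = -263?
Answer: -263 + 3311*I*√7 ≈ -263.0 + 8760.1*I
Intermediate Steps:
T(y) = 7*√(2 + y)
473*T(-9) + D = 473*(7*√(2 - 9)) - 263 = 473*(7*√(-7)) - 263 = 473*(7*(I*√7)) - 263 = 473*(7*I*√7) - 263 = 3311*I*√7 - 263 = -263 + 3311*I*√7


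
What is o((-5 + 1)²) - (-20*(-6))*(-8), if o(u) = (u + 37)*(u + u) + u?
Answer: 2672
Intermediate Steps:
o(u) = u + 2*u*(37 + u) (o(u) = (37 + u)*(2*u) + u = 2*u*(37 + u) + u = u + 2*u*(37 + u))
o((-5 + 1)²) - (-20*(-6))*(-8) = (-5 + 1)²*(75 + 2*(-5 + 1)²) - (-20*(-6))*(-8) = (-4)²*(75 + 2*(-4)²) - 120*(-8) = 16*(75 + 2*16) - 1*(-960) = 16*(75 + 32) + 960 = 16*107 + 960 = 1712 + 960 = 2672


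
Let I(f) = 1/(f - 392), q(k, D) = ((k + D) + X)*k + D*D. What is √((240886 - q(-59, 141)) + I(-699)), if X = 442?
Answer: √299856778710/1091 ≈ 501.92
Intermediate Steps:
q(k, D) = D² + k*(442 + D + k) (q(k, D) = ((k + D) + 442)*k + D*D = ((D + k) + 442)*k + D² = (442 + D + k)*k + D² = k*(442 + D + k) + D² = D² + k*(442 + D + k))
I(f) = 1/(-392 + f)
√((240886 - q(-59, 141)) + I(-699)) = √((240886 - (141² + (-59)² + 442*(-59) + 141*(-59))) + 1/(-392 - 699)) = √((240886 - (19881 + 3481 - 26078 - 8319)) + 1/(-1091)) = √((240886 - 1*(-11035)) - 1/1091) = √((240886 + 11035) - 1/1091) = √(251921 - 1/1091) = √(274845810/1091) = √299856778710/1091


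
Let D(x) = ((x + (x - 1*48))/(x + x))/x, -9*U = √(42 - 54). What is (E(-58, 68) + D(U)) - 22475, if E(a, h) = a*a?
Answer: -18949 + 3*I*√3/2 ≈ -18949.0 + 2.5981*I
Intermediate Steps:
U = -2*I*√3/9 (U = -√(42 - 54)/9 = -2*I*√3/9 ≈ -0.3849*I)
E(a, h) = a²
D(x) = (-48 + 2*x)/(2*x²) (D(x) = ((x + (x - 48))/((2*x)))/x = ((x + (-48 + x))*(1/(2*x)))/x = ((-48 + 2*x)*(1/(2*x)))/x = ((-48 + 2*x)/(2*x))/x = (-48 + 2*x)/(2*x²))
(E(-58, 68) + D(U)) - 22475 = ((-58)² + (-24 - 2*I*√3/9)/(-2*I*√3/9)²) - 22475 = (3364 - 27*(-24 - 2*I*√3/9)/4) - 22475 = (3364 + (162 + 3*I*√3/2)) - 22475 = (3526 + 3*I*√3/2) - 22475 = -18949 + 3*I*√3/2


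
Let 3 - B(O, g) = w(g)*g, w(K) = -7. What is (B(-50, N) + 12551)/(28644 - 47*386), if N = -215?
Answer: 11049/10502 ≈ 1.0521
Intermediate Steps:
B(O, g) = 3 + 7*g (B(O, g) = 3 - (-7)*g = 3 + 7*g)
(B(-50, N) + 12551)/(28644 - 47*386) = ((3 + 7*(-215)) + 12551)/(28644 - 47*386) = ((3 - 1505) + 12551)/(28644 - 18142) = (-1502 + 12551)/10502 = 11049*(1/10502) = 11049/10502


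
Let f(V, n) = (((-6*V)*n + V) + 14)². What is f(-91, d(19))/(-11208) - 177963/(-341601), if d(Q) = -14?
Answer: -6787384363379/1276221336 ≈ -5318.3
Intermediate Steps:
f(V, n) = (14 + V - 6*V*n)² (f(V, n) = ((-6*V*n + V) + 14)² = ((V - 6*V*n) + 14)² = (14 + V - 6*V*n)²)
f(-91, d(19))/(-11208) - 177963/(-341601) = (14 - 91 - 6*(-91)*(-14))²/(-11208) - 177963/(-341601) = (14 - 91 - 7644)²*(-1/11208) - 177963*(-1/341601) = (-7721)²*(-1/11208) + 59321/113867 = 59613841*(-1/11208) + 59321/113867 = -59613841/11208 + 59321/113867 = -6787384363379/1276221336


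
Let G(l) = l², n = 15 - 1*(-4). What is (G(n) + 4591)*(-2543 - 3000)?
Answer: -27448936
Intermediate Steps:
n = 19 (n = 15 + 4 = 19)
(G(n) + 4591)*(-2543 - 3000) = (19² + 4591)*(-2543 - 3000) = (361 + 4591)*(-5543) = 4952*(-5543) = -27448936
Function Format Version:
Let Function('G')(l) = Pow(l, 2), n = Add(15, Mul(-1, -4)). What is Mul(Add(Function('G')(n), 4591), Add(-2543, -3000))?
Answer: -27448936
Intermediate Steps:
n = 19 (n = Add(15, 4) = 19)
Mul(Add(Function('G')(n), 4591), Add(-2543, -3000)) = Mul(Add(Pow(19, 2), 4591), Add(-2543, -3000)) = Mul(Add(361, 4591), -5543) = Mul(4952, -5543) = -27448936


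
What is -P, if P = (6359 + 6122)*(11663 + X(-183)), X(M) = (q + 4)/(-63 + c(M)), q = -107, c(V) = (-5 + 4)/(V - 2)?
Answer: -1696662859017/11654 ≈ -1.4559e+8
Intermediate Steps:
c(V) = -1/(-2 + V)
X(M) = -103/(-63 - 1/(-2 + M)) (X(M) = (-107 + 4)/(-63 - 1/(-2 + M)) = -103/(-63 - 1/(-2 + M)))
P = 1696662859017/11654 (P = (6359 + 6122)*(11663 + 103*(-2 - 183)/(-125 + 63*(-183))) = 12481*(11663 + 103*(-185)/(-125 - 11529)) = 12481*(11663 + 103*(-185)/(-11654)) = 12481*(11663 + 103*(-1/11654)*(-185)) = 12481*(11663 + 19055/11654) = 12481*(135939657/11654) = 1696662859017/11654 ≈ 1.4559e+8)
-P = -1*1696662859017/11654 = -1696662859017/11654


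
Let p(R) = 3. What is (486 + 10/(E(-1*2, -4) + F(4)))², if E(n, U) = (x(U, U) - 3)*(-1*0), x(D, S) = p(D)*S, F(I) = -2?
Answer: 231361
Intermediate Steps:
x(D, S) = 3*S
E(n, U) = 0 (E(n, U) = (3*U - 3)*(-1*0) = (-3 + 3*U)*0 = 0)
(486 + 10/(E(-1*2, -4) + F(4)))² = (486 + 10/(0 - 2))² = (486 + 10/(-2))² = (486 - ½*10)² = (486 - 5)² = 481² = 231361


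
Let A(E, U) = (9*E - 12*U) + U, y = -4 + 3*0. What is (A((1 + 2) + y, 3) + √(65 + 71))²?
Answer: 1900 - 168*√34 ≈ 920.40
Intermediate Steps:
y = -4 (y = -4 + 0 = -4)
A(E, U) = -11*U + 9*E (A(E, U) = (-12*U + 9*E) + U = -11*U + 9*E)
(A((1 + 2) + y, 3) + √(65 + 71))² = ((-11*3 + 9*((1 + 2) - 4)) + √(65 + 71))² = ((-33 + 9*(3 - 4)) + √136)² = ((-33 + 9*(-1)) + 2*√34)² = ((-33 - 9) + 2*√34)² = (-42 + 2*√34)²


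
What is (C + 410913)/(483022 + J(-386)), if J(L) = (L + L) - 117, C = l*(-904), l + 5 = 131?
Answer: 99003/160711 ≈ 0.61603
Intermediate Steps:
l = 126 (l = -5 + 131 = 126)
C = -113904 (C = 126*(-904) = -113904)
J(L) = -117 + 2*L (J(L) = 2*L - 117 = -117 + 2*L)
(C + 410913)/(483022 + J(-386)) = (-113904 + 410913)/(483022 + (-117 + 2*(-386))) = 297009/(483022 + (-117 - 772)) = 297009/(483022 - 889) = 297009/482133 = 297009*(1/482133) = 99003/160711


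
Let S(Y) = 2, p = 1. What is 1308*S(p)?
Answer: 2616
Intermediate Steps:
1308*S(p) = 1308*2 = 2616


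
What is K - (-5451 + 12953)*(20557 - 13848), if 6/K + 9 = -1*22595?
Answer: -568840035239/11302 ≈ -5.0331e+7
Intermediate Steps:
K = -3/11302 (K = 6/(-9 - 1*22595) = 6/(-9 - 22595) = 6/(-22604) = 6*(-1/22604) = -3/11302 ≈ -0.00026544)
K - (-5451 + 12953)*(20557 - 13848) = -3/11302 - (-5451 + 12953)*(20557 - 13848) = -3/11302 - 7502*6709 = -3/11302 - 1*50330918 = -3/11302 - 50330918 = -568840035239/11302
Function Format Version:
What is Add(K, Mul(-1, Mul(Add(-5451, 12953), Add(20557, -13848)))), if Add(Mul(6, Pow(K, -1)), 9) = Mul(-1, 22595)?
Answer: Rational(-568840035239, 11302) ≈ -5.0331e+7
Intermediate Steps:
K = Rational(-3, 11302) (K = Mul(6, Pow(Add(-9, Mul(-1, 22595)), -1)) = Mul(6, Pow(Add(-9, -22595), -1)) = Mul(6, Pow(-22604, -1)) = Mul(6, Rational(-1, 22604)) = Rational(-3, 11302) ≈ -0.00026544)
Add(K, Mul(-1, Mul(Add(-5451, 12953), Add(20557, -13848)))) = Add(Rational(-3, 11302), Mul(-1, Mul(Add(-5451, 12953), Add(20557, -13848)))) = Add(Rational(-3, 11302), Mul(-1, Mul(7502, 6709))) = Add(Rational(-3, 11302), Mul(-1, 50330918)) = Add(Rational(-3, 11302), -50330918) = Rational(-568840035239, 11302)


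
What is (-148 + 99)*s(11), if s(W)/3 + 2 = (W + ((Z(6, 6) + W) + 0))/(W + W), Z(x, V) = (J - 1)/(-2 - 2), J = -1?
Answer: 6321/44 ≈ 143.66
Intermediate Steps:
Z(x, V) = ½ (Z(x, V) = (-1 - 1)/(-2 - 2) = -2/(-4) = -2*(-¼) = ½)
s(W) = -6 + 3*(½ + 2*W)/(2*W) (s(W) = -6 + 3*((W + ((½ + W) + 0))/(W + W)) = -6 + 3*((W + (½ + W))/((2*W))) = -6 + 3*((½ + 2*W)*(1/(2*W))) = -6 + 3*((½ + 2*W)/(2*W)) = -6 + 3*(½ + 2*W)/(2*W))
(-148 + 99)*s(11) = (-148 + 99)*(-3 + (¾)/11) = -49*(-3 + (¾)*(1/11)) = -49*(-3 + 3/44) = -49*(-129/44) = 6321/44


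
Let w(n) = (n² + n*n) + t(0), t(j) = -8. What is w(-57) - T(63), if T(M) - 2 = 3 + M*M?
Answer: 2516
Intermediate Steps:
w(n) = -8 + 2*n² (w(n) = (n² + n*n) - 8 = (n² + n²) - 8 = 2*n² - 8 = -8 + 2*n²)
T(M) = 5 + M² (T(M) = 2 + (3 + M*M) = 2 + (3 + M²) = 5 + M²)
w(-57) - T(63) = (-8 + 2*(-57)²) - (5 + 63²) = (-8 + 2*3249) - (5 + 3969) = (-8 + 6498) - 1*3974 = 6490 - 3974 = 2516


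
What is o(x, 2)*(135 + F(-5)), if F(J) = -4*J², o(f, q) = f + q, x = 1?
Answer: 105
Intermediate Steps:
o(x, 2)*(135 + F(-5)) = (1 + 2)*(135 - 4*(-5)²) = 3*(135 - 4*25) = 3*(135 - 100) = 3*35 = 105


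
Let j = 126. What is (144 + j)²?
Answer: 72900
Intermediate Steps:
(144 + j)² = (144 + 126)² = 270² = 72900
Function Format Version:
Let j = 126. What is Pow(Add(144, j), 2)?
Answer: 72900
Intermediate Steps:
Pow(Add(144, j), 2) = Pow(Add(144, 126), 2) = Pow(270, 2) = 72900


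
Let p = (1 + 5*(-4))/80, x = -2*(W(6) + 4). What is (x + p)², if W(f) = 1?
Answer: 670761/6400 ≈ 104.81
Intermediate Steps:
x = -10 (x = -2*(1 + 4) = -2*5 = -10)
p = -19/80 (p = (1 - 20)*(1/80) = -19*1/80 = -19/80 ≈ -0.23750)
(x + p)² = (-10 - 19/80)² = (-819/80)² = 670761/6400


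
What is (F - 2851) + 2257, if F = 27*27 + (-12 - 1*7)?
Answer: 116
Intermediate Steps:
F = 710 (F = 729 + (-12 - 7) = 729 - 19 = 710)
(F - 2851) + 2257 = (710 - 2851) + 2257 = -2141 + 2257 = 116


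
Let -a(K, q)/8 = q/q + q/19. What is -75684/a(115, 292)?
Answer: 359499/622 ≈ 577.97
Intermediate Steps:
a(K, q) = -8 - 8*q/19 (a(K, q) = -8*(q/q + q/19) = -8*(1 + q*(1/19)) = -8*(1 + q/19) = -8 - 8*q/19)
-75684/a(115, 292) = -75684/(-8 - 8/19*292) = -75684/(-8 - 2336/19) = -75684/(-2488/19) = -75684*(-19/2488) = 359499/622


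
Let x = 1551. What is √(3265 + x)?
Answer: 4*√301 ≈ 69.397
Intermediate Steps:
√(3265 + x) = √(3265 + 1551) = √4816 = 4*√301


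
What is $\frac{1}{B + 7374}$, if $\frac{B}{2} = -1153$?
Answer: $\frac{1}{5068} \approx 0.00019732$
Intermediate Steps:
$B = -2306$ ($B = 2 \left(-1153\right) = -2306$)
$\frac{1}{B + 7374} = \frac{1}{-2306 + 7374} = \frac{1}{5068}$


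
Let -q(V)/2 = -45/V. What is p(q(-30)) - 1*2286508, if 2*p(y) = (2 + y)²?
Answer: -4573015/2 ≈ -2.2865e+6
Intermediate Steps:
q(V) = 90/V (q(V) = -(-90)/V = 90/V)
p(y) = (2 + y)²/2
p(q(-30)) - 1*2286508 = (2 + 90/(-30))²/2 - 1*2286508 = (2 + 90*(-1/30))²/2 - 2286508 = (2 - 3)²/2 - 2286508 = (½)*(-1)² - 2286508 = (½)*1 - 2286508 = ½ - 2286508 = -4573015/2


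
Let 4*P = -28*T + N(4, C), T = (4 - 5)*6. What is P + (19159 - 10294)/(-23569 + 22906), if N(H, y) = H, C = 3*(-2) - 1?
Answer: 6548/221 ≈ 29.629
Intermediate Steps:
C = -7 (C = -6 - 1 = -7)
T = -6 (T = -1*6 = -6)
P = 43 (P = (-28*(-6) + 4)/4 = (168 + 4)/4 = (¼)*172 = 43)
P + (19159 - 10294)/(-23569 + 22906) = 43 + (19159 - 10294)/(-23569 + 22906) = 43 + 8865/(-663) = 43 + 8865*(-1/663) = 43 - 2955/221 = 6548/221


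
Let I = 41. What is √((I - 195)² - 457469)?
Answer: I*√433753 ≈ 658.6*I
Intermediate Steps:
√((I - 195)² - 457469) = √((41 - 195)² - 457469) = √((-154)² - 457469) = √(23716 - 457469) = √(-433753) = I*√433753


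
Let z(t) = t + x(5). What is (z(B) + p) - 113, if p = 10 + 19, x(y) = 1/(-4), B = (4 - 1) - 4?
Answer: -341/4 ≈ -85.250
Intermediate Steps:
B = -1 (B = 3 - 4 = -1)
x(y) = -¼
p = 29
z(t) = -¼ + t (z(t) = t - ¼ = -¼ + t)
(z(B) + p) - 113 = ((-¼ - 1) + 29) - 113 = (-5/4 + 29) - 113 = 111/4 - 113 = -341/4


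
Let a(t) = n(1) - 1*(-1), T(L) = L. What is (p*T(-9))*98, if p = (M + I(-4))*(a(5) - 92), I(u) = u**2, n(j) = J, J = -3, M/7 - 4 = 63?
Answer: 40210380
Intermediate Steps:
M = 469 (M = 28 + 7*63 = 28 + 441 = 469)
n(j) = -3
a(t) = -2 (a(t) = -3 - 1*(-1) = -3 + 1 = -2)
p = -45590 (p = (469 + (-4)**2)*(-2 - 92) = (469 + 16)*(-94) = 485*(-94) = -45590)
(p*T(-9))*98 = -45590*(-9)*98 = 410310*98 = 40210380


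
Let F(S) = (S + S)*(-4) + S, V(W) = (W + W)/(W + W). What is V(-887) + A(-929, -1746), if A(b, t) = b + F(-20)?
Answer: -788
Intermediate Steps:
V(W) = 1 (V(W) = (2*W)/((2*W)) = (2*W)*(1/(2*W)) = 1)
F(S) = -7*S (F(S) = (2*S)*(-4) + S = -8*S + S = -7*S)
A(b, t) = 140 + b (A(b, t) = b - 7*(-20) = b + 140 = 140 + b)
V(-887) + A(-929, -1746) = 1 + (140 - 929) = 1 - 789 = -788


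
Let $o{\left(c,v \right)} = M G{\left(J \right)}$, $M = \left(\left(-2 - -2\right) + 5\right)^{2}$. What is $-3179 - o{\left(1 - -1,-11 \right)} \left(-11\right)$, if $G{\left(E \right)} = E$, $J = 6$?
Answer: $-1529$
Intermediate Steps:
$M = 25$ ($M = \left(\left(-2 + 2\right) + 5\right)^{2} = \left(0 + 5\right)^{2} = 5^{2} = 25$)
$o{\left(c,v \right)} = 150$ ($o{\left(c,v \right)} = 25 \cdot 6 = 150$)
$-3179 - o{\left(1 - -1,-11 \right)} \left(-11\right) = -3179 - 150 \left(-11\right) = -3179 - -1650 = -3179 + 1650 = -1529$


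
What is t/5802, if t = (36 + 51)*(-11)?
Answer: -319/1934 ≈ -0.16494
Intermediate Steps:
t = -957 (t = 87*(-11) = -957)
t/5802 = -957/5802 = -957*1/5802 = -319/1934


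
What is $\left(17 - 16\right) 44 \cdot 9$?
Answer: $396$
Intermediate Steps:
$\left(17 - 16\right) 44 \cdot 9 = 1 \cdot 44 \cdot 9 = 44 \cdot 9 = 396$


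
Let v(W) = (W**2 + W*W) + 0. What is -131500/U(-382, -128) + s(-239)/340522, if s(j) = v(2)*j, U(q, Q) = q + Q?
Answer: 2238883394/8683311 ≈ 257.84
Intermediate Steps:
U(q, Q) = Q + q
v(W) = 2*W**2 (v(W) = (W**2 + W**2) + 0 = 2*W**2 + 0 = 2*W**2)
s(j) = 8*j (s(j) = (2*2**2)*j = (2*4)*j = 8*j)
-131500/U(-382, -128) + s(-239)/340522 = -131500/(-128 - 382) + (8*(-239))/340522 = -131500/(-510) - 1912*1/340522 = -131500*(-1/510) - 956/170261 = 13150/51 - 956/170261 = 2238883394/8683311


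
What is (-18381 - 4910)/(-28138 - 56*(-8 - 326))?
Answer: 23291/9434 ≈ 2.4688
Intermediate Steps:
(-18381 - 4910)/(-28138 - 56*(-8 - 326)) = -23291/(-28138 - 56*(-334)) = -23291/(-28138 + 18704) = -23291/(-9434) = -23291*(-1/9434) = 23291/9434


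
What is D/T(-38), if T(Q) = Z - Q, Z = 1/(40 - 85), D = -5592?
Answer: -251640/1709 ≈ -147.24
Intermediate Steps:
Z = -1/45 (Z = 1/(-45) = -1/45 ≈ -0.022222)
T(Q) = -1/45 - Q
D/T(-38) = -5592/(-1/45 - 1*(-38)) = -5592/(-1/45 + 38) = -5592/1709/45 = -5592*45/1709 = -251640/1709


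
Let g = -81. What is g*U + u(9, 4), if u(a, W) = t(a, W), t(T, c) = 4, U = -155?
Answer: 12559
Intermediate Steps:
u(a, W) = 4
g*U + u(9, 4) = -81*(-155) + 4 = 12555 + 4 = 12559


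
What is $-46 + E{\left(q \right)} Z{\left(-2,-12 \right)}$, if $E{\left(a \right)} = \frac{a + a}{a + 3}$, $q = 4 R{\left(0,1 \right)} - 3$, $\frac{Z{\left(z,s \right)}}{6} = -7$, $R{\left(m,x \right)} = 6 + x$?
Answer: $-121$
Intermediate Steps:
$Z{\left(z,s \right)} = -42$ ($Z{\left(z,s \right)} = 6 \left(-7\right) = -42$)
$q = 25$ ($q = 4 \left(6 + 1\right) - 3 = 4 \cdot 7 - 3 = 28 - 3 = 25$)
$E{\left(a \right)} = \frac{2 a}{3 + a}$
$-46 + E{\left(q \right)} Z{\left(-2,-12 \right)} = -46 + 2 \cdot 25 \frac{1}{3 + 25} \left(-42\right) = -46 + 2 \cdot 25 \cdot \frac{1}{28} \left(-42\right) = -46 + \frac{25}{14} \left(-42\right) = -46 - 75 = -121$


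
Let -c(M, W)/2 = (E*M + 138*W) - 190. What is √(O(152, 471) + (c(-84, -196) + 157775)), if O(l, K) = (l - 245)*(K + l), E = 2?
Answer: 2*√38662 ≈ 393.25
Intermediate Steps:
O(l, K) = (-245 + l)*(K + l)
c(M, W) = 380 - 276*W - 4*M (c(M, W) = -2*((2*M + 138*W) - 190) = -2*(-190 + 2*M + 138*W) = 380 - 276*W - 4*M)
√(O(152, 471) + (c(-84, -196) + 157775)) = √((152² - 245*471 - 245*152 + 471*152) + ((380 - 276*(-196) - 4*(-84)) + 157775)) = √((23104 - 115395 - 37240 + 71592) + ((380 + 54096 + 336) + 157775)) = √(-57939 + (54812 + 157775)) = √(-57939 + 212587) = √154648 = 2*√38662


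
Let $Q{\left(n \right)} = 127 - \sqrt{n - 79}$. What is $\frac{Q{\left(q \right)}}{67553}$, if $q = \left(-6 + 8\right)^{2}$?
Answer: $\frac{127}{67553} - \frac{5 i \sqrt{3}}{67553} \approx 0.00188 - 0.0001282 i$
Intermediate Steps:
$q = 4$ ($q = 2^{2} = 4$)
$Q{\left(n \right)} = 127 - \sqrt{-79 + n}$
$\frac{Q{\left(q \right)}}{67553} = \frac{127 - \sqrt{-79 + 4}}{67553} = \left(127 - \sqrt{-75}\right) \frac{1}{67553} = \left(127 - 5 i \sqrt{3}\right) \frac{1}{67553} = \frac{127}{67553} - \frac{5 i \sqrt{3}}{67553}$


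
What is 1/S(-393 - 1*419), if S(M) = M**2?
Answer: 1/659344 ≈ 1.5167e-6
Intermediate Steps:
1/S(-393 - 1*419) = 1/((-393 - 1*419)**2) = 1/((-393 - 419)**2) = 1/((-812)**2) = 1/659344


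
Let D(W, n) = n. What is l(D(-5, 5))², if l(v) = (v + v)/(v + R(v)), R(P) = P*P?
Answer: ⅑ ≈ 0.11111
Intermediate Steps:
R(P) = P²
l(v) = 2*v/(v + v²) (l(v) = (v + v)/(v + v²) = (2*v)/(v + v²) = 2*v/(v + v²))
l(D(-5, 5))² = (2/(1 + 5))² = (2/6)² = (2*(⅙))² = (⅓)² = ⅑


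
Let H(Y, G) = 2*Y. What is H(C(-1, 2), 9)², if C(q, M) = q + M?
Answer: 4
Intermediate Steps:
C(q, M) = M + q
H(C(-1, 2), 9)² = (2*(2 - 1))² = (2*1)² = 2² = 4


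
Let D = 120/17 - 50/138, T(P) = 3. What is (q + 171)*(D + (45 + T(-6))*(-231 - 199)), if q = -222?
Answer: 24202865/23 ≈ 1.0523e+6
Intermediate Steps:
D = 7855/1173 (D = 120*(1/17) - 50*1/138 = 120/17 - 25/69 = 7855/1173 ≈ 6.6965)
(q + 171)*(D + (45 + T(-6))*(-231 - 199)) = (-222 + 171)*(7855/1173 + (45 + 3)*(-231 - 199)) = -51*(7855/1173 + 48*(-430)) = -51*(7855/1173 - 20640) = -51*(-24202865/1173) = 24202865/23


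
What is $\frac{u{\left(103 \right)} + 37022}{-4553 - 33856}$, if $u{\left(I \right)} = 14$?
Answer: $- \frac{37036}{38409} \approx -0.96425$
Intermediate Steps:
$\frac{u{\left(103 \right)} + 37022}{-4553 - 33856} = \frac{14 + 37022}{-4553 - 33856} = \frac{37036}{-4553 - 33856} = \frac{37036}{-38409} = 37036 \left(- \frac{1}{38409}\right) = - \frac{37036}{38409}$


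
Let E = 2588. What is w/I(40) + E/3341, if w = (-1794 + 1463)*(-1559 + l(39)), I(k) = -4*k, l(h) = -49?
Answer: -222228311/66820 ≈ -3325.8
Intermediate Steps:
w = 532248 (w = (-1794 + 1463)*(-1559 - 49) = -331*(-1608) = 532248)
w/I(40) + E/3341 = 532248/((-4*40)) + 2588/3341 = 532248/(-160) + 2588*(1/3341) = 532248*(-1/160) + 2588/3341 = -66531/20 + 2588/3341 = -222228311/66820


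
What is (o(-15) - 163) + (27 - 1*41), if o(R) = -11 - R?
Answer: -173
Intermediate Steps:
(o(-15) - 163) + (27 - 1*41) = ((-11 - 1*(-15)) - 163) + (27 - 1*41) = ((-11 + 15) - 163) + (27 - 41) = (4 - 163) - 14 = -159 - 14 = -173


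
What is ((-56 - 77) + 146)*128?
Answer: 1664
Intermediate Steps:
((-56 - 77) + 146)*128 = (-133 + 146)*128 = 13*128 = 1664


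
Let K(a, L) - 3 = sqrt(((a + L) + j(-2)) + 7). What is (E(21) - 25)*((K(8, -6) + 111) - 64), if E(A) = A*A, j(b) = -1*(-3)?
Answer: 20800 + 832*sqrt(3) ≈ 22241.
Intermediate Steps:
j(b) = 3
E(A) = A**2
K(a, L) = 3 + sqrt(10 + L + a) (K(a, L) = 3 + sqrt(((a + L) + 3) + 7) = 3 + sqrt(((L + a) + 3) + 7) = 3 + sqrt((3 + L + a) + 7) = 3 + sqrt(10 + L + a))
(E(21) - 25)*((K(8, -6) + 111) - 64) = (21**2 - 25)*(((3 + sqrt(10 - 6 + 8)) + 111) - 64) = (441 - 25)*(((3 + sqrt(12)) + 111) - 64) = 416*(((3 + 2*sqrt(3)) + 111) - 64) = 416*((114 + 2*sqrt(3)) - 64) = 416*(50 + 2*sqrt(3)) = 20800 + 832*sqrt(3)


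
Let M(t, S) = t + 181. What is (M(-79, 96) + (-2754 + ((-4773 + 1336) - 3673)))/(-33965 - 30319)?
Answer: 1627/10714 ≈ 0.15186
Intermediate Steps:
M(t, S) = 181 + t
(M(-79, 96) + (-2754 + ((-4773 + 1336) - 3673)))/(-33965 - 30319) = ((181 - 79) + (-2754 + ((-4773 + 1336) - 3673)))/(-33965 - 30319) = (102 + (-2754 + (-3437 - 3673)))/(-64284) = (102 + (-2754 - 7110))*(-1/64284) = (102 - 9864)*(-1/64284) = -9762*(-1/64284) = 1627/10714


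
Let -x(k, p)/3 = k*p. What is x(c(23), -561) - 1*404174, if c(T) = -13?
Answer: -426053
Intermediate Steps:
x(k, p) = -3*k*p
x(c(23), -561) - 1*404174 = -3*(-13)*(-561) - 1*404174 = -21879 - 404174 = -426053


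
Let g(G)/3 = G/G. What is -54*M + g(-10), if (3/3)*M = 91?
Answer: -4911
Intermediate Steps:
M = 91
g(G) = 3 (g(G) = 3*(G/G) = 3*1 = 3)
-54*M + g(-10) = -54*91 + 3 = -4914 + 3 = -4911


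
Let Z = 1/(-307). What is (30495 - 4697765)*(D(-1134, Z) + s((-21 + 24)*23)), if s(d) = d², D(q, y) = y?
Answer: -6821803181020/307 ≈ -2.2221e+10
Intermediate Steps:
Z = -1/307 ≈ -0.0032573
(30495 - 4697765)*(D(-1134, Z) + s((-21 + 24)*23)) = (30495 - 4697765)*(-1/307 + ((-21 + 24)*23)²) = -4667270*(-1/307 + (3*23)²) = -4667270*(-1/307 + 69²) = -4667270*(-1/307 + 4761) = -4667270*1461626/307 = -6821803181020/307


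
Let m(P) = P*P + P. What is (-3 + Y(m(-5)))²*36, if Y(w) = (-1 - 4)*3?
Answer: 11664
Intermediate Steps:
m(P) = P + P² (m(P) = P² + P = P + P²)
Y(w) = -15 (Y(w) = -5*3 = -15)
(-3 + Y(m(-5)))²*36 = (-3 - 15)²*36 = (-18)²*36 = 324*36 = 11664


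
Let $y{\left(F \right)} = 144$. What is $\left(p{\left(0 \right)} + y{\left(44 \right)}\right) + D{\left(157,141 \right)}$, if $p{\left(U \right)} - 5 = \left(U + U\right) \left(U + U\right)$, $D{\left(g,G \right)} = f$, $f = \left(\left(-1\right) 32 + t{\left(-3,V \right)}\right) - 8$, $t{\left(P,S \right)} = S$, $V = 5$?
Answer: $114$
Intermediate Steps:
$f = -35$ ($f = \left(\left(-1\right) 32 + 5\right) - 8 = \left(-32 + 5\right) - 8 = -27 - 8 = -35$)
$D{\left(g,G \right)} = -35$
$p{\left(U \right)} = 5 + 4 U^{2}$ ($p{\left(U \right)} = 5 + \left(U + U\right) \left(U + U\right) = 5 + 2 U 2 U = 5 + 4 U^{2}$)
$\left(p{\left(0 \right)} + y{\left(44 \right)}\right) + D{\left(157,141 \right)} = \left(\left(5 + 4 \cdot 0^{2}\right) + 144\right) - 35 = \left(\left(5 + 4 \cdot 0\right) + 144\right) - 35 = \left(\left(5 + 0\right) + 144\right) - 35 = \left(5 + 144\right) - 35 = 149 - 35 = 114$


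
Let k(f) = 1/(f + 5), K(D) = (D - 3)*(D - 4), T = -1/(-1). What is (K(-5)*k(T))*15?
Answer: 180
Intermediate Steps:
T = 1 (T = -1*(-1) = 1)
K(D) = (-4 + D)*(-3 + D) (K(D) = (-3 + D)*(-4 + D) = (-4 + D)*(-3 + D))
k(f) = 1/(5 + f)
(K(-5)*k(T))*15 = ((12 + (-5)² - 7*(-5))/(5 + 1))*15 = ((12 + 25 + 35)/6)*15 = (72*(⅙))*15 = 12*15 = 180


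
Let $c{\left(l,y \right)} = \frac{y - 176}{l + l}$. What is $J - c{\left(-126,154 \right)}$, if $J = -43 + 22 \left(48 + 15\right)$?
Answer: $\frac{169207}{126} \approx 1342.9$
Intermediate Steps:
$c{\left(l,y \right)} = \frac{-176 + y}{2 l}$
$J = 1343$ ($J = -43 + 22 \cdot 63 = -43 + 1386 = 1343$)
$J - c{\left(-126,154 \right)} = 1343 - \frac{-176 + 154}{2 \left(-126\right)} = 1343 - \frac{1}{2} \left(- \frac{1}{126}\right) \left(-22\right) = 1343 - \frac{11}{126} = \frac{169207}{126}$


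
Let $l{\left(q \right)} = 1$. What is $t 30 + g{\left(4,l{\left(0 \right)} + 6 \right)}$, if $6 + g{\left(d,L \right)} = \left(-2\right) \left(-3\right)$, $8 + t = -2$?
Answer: $-300$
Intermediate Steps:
$t = -10$ ($t = -8 - 2 = -10$)
$g{\left(d,L \right)} = 0$ ($g{\left(d,L \right)} = -6 - -6 = -6 + 6 = 0$)
$t 30 + g{\left(4,l{\left(0 \right)} + 6 \right)} = \left(-10\right) 30 + 0 = -300 + 0 = -300$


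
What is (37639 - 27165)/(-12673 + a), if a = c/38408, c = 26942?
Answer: -201142696/243358821 ≈ -0.82653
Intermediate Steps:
a = 13471/19204 (a = 26942/38408 = 26942*(1/38408) = 13471/19204 ≈ 0.70147)
(37639 - 27165)/(-12673 + a) = (37639 - 27165)/(-12673 + 13471/19204) = 10474/(-243358821/19204) = 10474*(-19204/243358821) = -201142696/243358821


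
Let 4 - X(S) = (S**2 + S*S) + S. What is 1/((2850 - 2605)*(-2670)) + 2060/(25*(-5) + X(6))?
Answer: -1347549199/130175850 ≈ -10.352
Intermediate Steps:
X(S) = 4 - S - 2*S**2 (X(S) = 4 - ((S**2 + S*S) + S) = 4 - ((S**2 + S**2) + S) = 4 - (2*S**2 + S) = 4 - (S + 2*S**2) = 4 + (-S - 2*S**2) = 4 - S - 2*S**2)
1/((2850 - 2605)*(-2670)) + 2060/(25*(-5) + X(6)) = 1/((2850 - 2605)*(-2670)) + 2060/(25*(-5) + (4 - 1*6 - 2*6**2)) = -1/2670/245 + 2060/(-125 + (4 - 6 - 2*36)) = (1/245)*(-1/2670) + 2060/(-125 + (4 - 6 - 72)) = -1/654150 + 2060/(-125 - 74) = -1/654150 + 2060/(-199) = -1/654150 + 2060*(-1/199) = -1/654150 - 2060/199 = -1347549199/130175850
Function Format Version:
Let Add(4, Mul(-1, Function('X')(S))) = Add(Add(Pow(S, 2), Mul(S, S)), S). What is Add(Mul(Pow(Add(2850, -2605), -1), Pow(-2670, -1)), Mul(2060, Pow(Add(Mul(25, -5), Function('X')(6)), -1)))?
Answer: Rational(-1347549199, 130175850) ≈ -10.352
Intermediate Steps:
Function('X')(S) = Add(4, Mul(-1, S), Mul(-2, Pow(S, 2))) (Function('X')(S) = Add(4, Mul(-1, Add(Add(Pow(S, 2), Mul(S, S)), S))) = Add(4, Mul(-1, Add(Add(Pow(S, 2), Pow(S, 2)), S))) = Add(4, Mul(-1, Add(Mul(2, Pow(S, 2)), S))) = Add(4, Mul(-1, Add(S, Mul(2, Pow(S, 2))))) = Add(4, Add(Mul(-1, S), Mul(-2, Pow(S, 2)))) = Add(4, Mul(-1, S), Mul(-2, Pow(S, 2))))
Add(Mul(Pow(Add(2850, -2605), -1), Pow(-2670, -1)), Mul(2060, Pow(Add(Mul(25, -5), Function('X')(6)), -1))) = Add(Mul(Pow(Add(2850, -2605), -1), Pow(-2670, -1)), Mul(2060, Pow(Add(Mul(25, -5), Add(4, Mul(-1, 6), Mul(-2, Pow(6, 2)))), -1))) = Add(Mul(Pow(245, -1), Rational(-1, 2670)), Mul(2060, Pow(Add(-125, Add(4, -6, Mul(-2, 36))), -1))) = Add(Mul(Rational(1, 245), Rational(-1, 2670)), Mul(2060, Pow(Add(-125, Add(4, -6, -72)), -1))) = Add(Rational(-1, 654150), Mul(2060, Pow(Add(-125, -74), -1))) = Add(Rational(-1, 654150), Mul(2060, Pow(-199, -1))) = Add(Rational(-1, 654150), Mul(2060, Rational(-1, 199))) = Add(Rational(-1, 654150), Rational(-2060, 199)) = Rational(-1347549199, 130175850)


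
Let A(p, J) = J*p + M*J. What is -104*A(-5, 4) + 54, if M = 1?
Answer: 1718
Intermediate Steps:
A(p, J) = J + J*p (A(p, J) = J*p + 1*J = J*p + J = J + J*p)
-104*A(-5, 4) + 54 = -416*(1 - 5) + 54 = -416*(-4) + 54 = -104*(-16) + 54 = 1664 + 54 = 1718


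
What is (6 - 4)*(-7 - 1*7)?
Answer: -28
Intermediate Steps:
(6 - 4)*(-7 - 1*7) = 2*(-7 - 7) = 2*(-14) = -28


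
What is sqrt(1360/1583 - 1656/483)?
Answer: 2*I*sqrt(78874558)/11081 ≈ 1.6029*I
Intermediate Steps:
sqrt(1360/1583 - 1656/483) = sqrt(1360*(1/1583) - 1656*1/483) = sqrt(1360/1583 - 24/7) = sqrt(-28472/11081) = 2*I*sqrt(78874558)/11081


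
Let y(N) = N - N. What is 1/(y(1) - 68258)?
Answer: -1/68258 ≈ -1.4650e-5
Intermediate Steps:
y(N) = 0
1/(y(1) - 68258) = 1/(0 - 68258) = 1/(-68258) = -1/68258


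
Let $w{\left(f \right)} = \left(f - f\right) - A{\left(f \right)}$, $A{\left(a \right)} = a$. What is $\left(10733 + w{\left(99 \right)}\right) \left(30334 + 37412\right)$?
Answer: $720410964$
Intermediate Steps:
$w{\left(f \right)} = - f$ ($w{\left(f \right)} = \left(f - f\right) - f = 0 - f = - f$)
$\left(10733 + w{\left(99 \right)}\right) \left(30334 + 37412\right) = \left(10733 - 99\right) \left(30334 + 37412\right) = \left(10733 - 99\right) 67746 = 10634 \cdot 67746 = 720410964$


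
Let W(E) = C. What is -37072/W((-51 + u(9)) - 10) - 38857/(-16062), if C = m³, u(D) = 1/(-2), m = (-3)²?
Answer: -189041237/3903066 ≈ -48.434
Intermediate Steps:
m = 9
u(D) = -½
C = 729 (C = 9³ = 729)
W(E) = 729
-37072/W((-51 + u(9)) - 10) - 38857/(-16062) = -37072/729 - 38857/(-16062) = -37072*1/729 - 38857*(-1/16062) = -37072/729 + 38857/16062 = -189041237/3903066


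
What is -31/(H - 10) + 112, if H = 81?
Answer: 7921/71 ≈ 111.56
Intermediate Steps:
-31/(H - 10) + 112 = -31/(81 - 10) + 112 = -31/71 + 112 = 7921/71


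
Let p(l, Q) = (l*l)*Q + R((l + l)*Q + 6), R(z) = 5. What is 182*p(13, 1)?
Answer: 31668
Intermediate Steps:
p(l, Q) = 5 + Q*l² (p(l, Q) = (l*l)*Q + 5 = l²*Q + 5 = Q*l² + 5 = 5 + Q*l²)
182*p(13, 1) = 182*(5 + 1*13²) = 182*(5 + 1*169) = 182*(5 + 169) = 182*174 = 31668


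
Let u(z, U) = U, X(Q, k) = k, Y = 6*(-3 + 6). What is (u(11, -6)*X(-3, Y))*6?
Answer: -648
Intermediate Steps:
Y = 18 (Y = 6*3 = 18)
(u(11, -6)*X(-3, Y))*6 = -6*18*6 = -108*6 = -648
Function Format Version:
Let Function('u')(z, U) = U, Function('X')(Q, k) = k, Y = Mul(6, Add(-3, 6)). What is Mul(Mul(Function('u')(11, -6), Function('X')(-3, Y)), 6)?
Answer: -648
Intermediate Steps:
Y = 18 (Y = Mul(6, 3) = 18)
Mul(Mul(Function('u')(11, -6), Function('X')(-3, Y)), 6) = Mul(Mul(-6, 18), 6) = Mul(-108, 6) = -648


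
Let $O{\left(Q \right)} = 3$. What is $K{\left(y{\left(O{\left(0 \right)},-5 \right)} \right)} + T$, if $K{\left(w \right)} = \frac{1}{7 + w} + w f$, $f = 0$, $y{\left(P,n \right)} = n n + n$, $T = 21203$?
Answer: $\frac{572482}{27} \approx 21203.0$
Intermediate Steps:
$y{\left(P,n \right)} = n + n^{2}$ ($y{\left(P,n \right)} = n^{2} + n = n + n^{2}$)
$K{\left(w \right)} = \frac{1}{7 + w}$ ($K{\left(w \right)} = \frac{1}{7 + w} + w 0 = \frac{1}{7 + w} + 0 = \frac{1}{7 + w}$)
$K{\left(y{\left(O{\left(0 \right)},-5 \right)} \right)} + T = \frac{1}{7 - 5 \left(1 - 5\right)} + 21203 = \frac{1}{7 - -20} + 21203 = \frac{1}{7 + 20} + 21203 = \frac{1}{27} + 21203 = \frac{572482}{27}$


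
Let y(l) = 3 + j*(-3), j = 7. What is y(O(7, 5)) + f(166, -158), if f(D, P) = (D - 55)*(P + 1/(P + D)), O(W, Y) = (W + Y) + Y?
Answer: -140337/8 ≈ -17542.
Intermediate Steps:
O(W, Y) = W + 2*Y
y(l) = -18 (y(l) = 3 + 7*(-3) = 3 - 21 = -18)
f(D, P) = (-55 + D)*(P + 1/(D + P))
y(O(7, 5)) + f(166, -158) = -18 + (-55 + 166 - 55*(-158)² + 166*(-158)² - 158*166² - 55*166*(-158))/(166 - 158) = -18 + (-55 + 166 - 55*24964 + 166*24964 - 158*27556 + 1442540)/8 = -18 + (-55 + 166 - 1373020 + 4144024 - 4353848 + 1442540)/8 = -18 + (⅛)*(-140193) = -18 - 140193/8 = -140337/8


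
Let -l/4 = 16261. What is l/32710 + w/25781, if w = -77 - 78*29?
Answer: -876704027/421648255 ≈ -2.0792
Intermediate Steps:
l = -65044 (l = -4*16261 = -65044)
w = -2339 (w = -77 - 2262 = -2339)
l/32710 + w/25781 = -65044/32710 - 2339/25781 = -65044*1/32710 - 2339*1/25781 = -32522/16355 - 2339/25781 = -876704027/421648255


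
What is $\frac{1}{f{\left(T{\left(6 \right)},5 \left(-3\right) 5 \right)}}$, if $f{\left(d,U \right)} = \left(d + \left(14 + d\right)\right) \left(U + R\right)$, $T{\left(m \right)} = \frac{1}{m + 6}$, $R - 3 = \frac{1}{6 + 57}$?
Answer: $- \frac{378}{385475} \approx -0.00098061$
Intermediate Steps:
$R = \frac{190}{63}$ ($R = 3 + \frac{1}{6 + 57} = 3 + \frac{1}{63} = \frac{190}{63} \approx 3.0159$)
$T{\left(m \right)} = \frac{1}{6 + m}$
$f{\left(d,U \right)} = \left(14 + 2 d\right) \left(\frac{190}{63} + U\right)$ ($f{\left(d,U \right)} = \left(d + \left(14 + d\right)\right) \left(U + \frac{190}{63}\right) = \left(14 + 2 d\right) \left(\frac{190}{63} + U\right)$)
$\frac{1}{f{\left(T{\left(6 \right)},5 \left(-3\right) 5 \right)}} = \frac{1}{\frac{380}{9} + 14 \cdot 5 \left(-3\right) 5 + \frac{380}{63 \left(6 + 6\right)} + \frac{2 \cdot 5 \left(-3\right) 5}{6 + 6}} = \frac{1}{\frac{380}{9} + 14 \left(\left(-15\right) 5\right) + \frac{380}{63 \cdot 12} + \frac{2 \left(\left(-15\right) 5\right)}{12}} = \frac{1}{\frac{380}{9} + 14 \left(-75\right) + \frac{380}{63} \cdot \frac{1}{12} + 2 \left(-75\right) \frac{1}{12}} = \frac{1}{\frac{380}{9} - 1050 + \frac{95}{189} - \frac{25}{2}} = \frac{1}{- \frac{385475}{378}} = - \frac{378}{385475}$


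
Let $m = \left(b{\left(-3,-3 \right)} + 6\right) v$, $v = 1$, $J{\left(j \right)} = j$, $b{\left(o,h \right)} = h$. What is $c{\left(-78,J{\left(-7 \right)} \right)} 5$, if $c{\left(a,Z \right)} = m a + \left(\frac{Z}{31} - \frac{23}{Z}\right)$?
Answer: $- \frac{250570}{217} \approx -1154.7$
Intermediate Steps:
$m = 3$ ($m = \left(-3 + 6\right) 1 = 3 \cdot 1 = 3$)
$c{\left(a,Z \right)} = - \frac{23}{Z} + 3 a + \frac{Z}{31}$ ($c{\left(a,Z \right)} = 3 a + \left(\frac{Z}{31} - \frac{23}{Z}\right) = 3 a + \left(- \frac{23}{Z} + \frac{Z}{31}\right) = - \frac{23}{Z} + 3 a + \frac{Z}{31}$)
$c{\left(-78,J{\left(-7 \right)} \right)} 5 = \left(- \frac{23}{-7} + 3 \left(-78\right) + \frac{1}{31} \left(-7\right)\right) 5 = \left(\left(-23\right) \left(- \frac{1}{7}\right) - 234 - \frac{7}{31}\right) 5 = \left(\frac{23}{7} - 234 - \frac{7}{31}\right) 5 = \left(- \frac{50114}{217}\right) 5 = - \frac{250570}{217}$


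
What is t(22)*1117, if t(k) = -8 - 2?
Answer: -11170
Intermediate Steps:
t(k) = -10
t(22)*1117 = -10*1117 = -11170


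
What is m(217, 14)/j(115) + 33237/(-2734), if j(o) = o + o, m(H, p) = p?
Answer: -3803117/314410 ≈ -12.096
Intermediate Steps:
j(o) = 2*o
m(217, 14)/j(115) + 33237/(-2734) = 14/((2*115)) + 33237/(-2734) = 14/230 + 33237*(-1/2734) = 14*(1/230) - 33237/2734 = 7/115 - 33237/2734 = -3803117/314410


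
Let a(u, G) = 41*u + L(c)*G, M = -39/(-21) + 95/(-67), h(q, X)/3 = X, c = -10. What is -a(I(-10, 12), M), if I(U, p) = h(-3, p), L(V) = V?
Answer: -690184/469 ≈ -1471.6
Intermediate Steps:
h(q, X) = 3*X
I(U, p) = 3*p
M = 206/469 (M = -39*(-1/21) + 95*(-1/67) = 13/7 - 95/67 = 206/469 ≈ 0.43923)
a(u, G) = -10*G + 41*u (a(u, G) = 41*u - 10*G = -10*G + 41*u)
-a(I(-10, 12), M) = -(-10*206/469 + 41*(3*12)) = -(-2060/469 + 41*36) = -(-2060/469 + 1476) = -1*690184/469 = -690184/469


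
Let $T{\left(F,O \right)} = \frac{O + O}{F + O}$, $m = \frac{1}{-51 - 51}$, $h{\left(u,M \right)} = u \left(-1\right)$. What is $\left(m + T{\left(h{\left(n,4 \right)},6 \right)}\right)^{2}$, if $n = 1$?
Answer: $\frac{1485961}{260100} \approx 5.713$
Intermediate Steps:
$h{\left(u,M \right)} = - u$
$m = - \frac{1}{102}$ ($m = \frac{1}{-102} = - \frac{1}{102} \approx -0.0098039$)
$T{\left(F,O \right)} = \frac{2 O}{F + O}$
$\left(m + T{\left(h{\left(n,4 \right)},6 \right)}\right)^{2} = \left(- \frac{1}{102} + 2 \cdot 6 \frac{1}{\left(-1\right) 1 + 6}\right)^{2} = \left(- \frac{1}{102} + 2 \cdot 6 \frac{1}{-1 + 6}\right)^{2} = \left(- \frac{1}{102} + 2 \cdot 6 \cdot \frac{1}{5}\right)^{2} = \left(- \frac{1}{102} + \frac{12}{5}\right)^{2} = \left(\frac{1219}{510}\right)^{2} = \frac{1485961}{260100}$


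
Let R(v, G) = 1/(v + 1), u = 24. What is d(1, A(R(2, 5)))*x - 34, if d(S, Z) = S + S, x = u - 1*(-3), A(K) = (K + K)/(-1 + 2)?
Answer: 20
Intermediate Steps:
R(v, G) = 1/(1 + v)
A(K) = 2*K (A(K) = (2*K)/1 = (2*K)*1 = 2*K)
x = 27 (x = 24 - 1*(-3) = 24 + 3 = 27)
d(S, Z) = 2*S
d(1, A(R(2, 5)))*x - 34 = (2*1)*27 - 34 = 2*27 - 34 = 54 - 34 = 20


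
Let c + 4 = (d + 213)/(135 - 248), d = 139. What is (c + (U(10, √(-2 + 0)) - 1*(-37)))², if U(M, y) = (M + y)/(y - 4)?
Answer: 2*(21599610*√2 + 32213671*I)/(12769*(4*√2 + 7*I)) ≈ 770.18 - 61.099*I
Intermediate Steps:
U(M, y) = (M + y)/(-4 + y)
c = -804/113 (c = -4 + (139 + 213)/(135 - 248) = -4 + 352/(-113) = -4 + 352*(-1/113) = -4 - 352/113 = -804/113 ≈ -7.1150)
(c + (U(10, √(-2 + 0)) - 1*(-37)))² = (-804/113 + ((10 + √(-2 + 0))/(-4 + √(-2 + 0)) - 1*(-37)))² = (-804/113 + ((10 + √(-2))/(-4 + √(-2)) + 37))² = (-804/113 + ((10 + I*√2)/(-4 + I*√2) + 37))² = (-804/113 + (37 + (10 + I*√2)/(-4 + I*√2)))² = (3377/113 + (10 + I*√2)/(-4 + I*√2))²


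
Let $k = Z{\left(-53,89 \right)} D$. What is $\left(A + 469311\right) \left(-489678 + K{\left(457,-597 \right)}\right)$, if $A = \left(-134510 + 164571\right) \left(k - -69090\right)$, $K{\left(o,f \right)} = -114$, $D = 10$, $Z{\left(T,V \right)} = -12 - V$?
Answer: $-1002615092974272$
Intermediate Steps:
$k = -1010$ ($k = \left(-12 - 89\right) 10 = \left(-101\right) 10 = -1010$)
$A = 2046552880$ ($A = \left(-134510 + 164571\right) \left(-1010 - -69090\right) = 30061 \left(-1010 + 69090\right) = 30061 \cdot 68080 = 2046552880$)
$\left(A + 469311\right) \left(-489678 + K{\left(457,-597 \right)}\right) = \left(2046552880 + 469311\right) \left(-489678 - 114\right) = 2047022191 \left(-489792\right) = -1002615092974272$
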